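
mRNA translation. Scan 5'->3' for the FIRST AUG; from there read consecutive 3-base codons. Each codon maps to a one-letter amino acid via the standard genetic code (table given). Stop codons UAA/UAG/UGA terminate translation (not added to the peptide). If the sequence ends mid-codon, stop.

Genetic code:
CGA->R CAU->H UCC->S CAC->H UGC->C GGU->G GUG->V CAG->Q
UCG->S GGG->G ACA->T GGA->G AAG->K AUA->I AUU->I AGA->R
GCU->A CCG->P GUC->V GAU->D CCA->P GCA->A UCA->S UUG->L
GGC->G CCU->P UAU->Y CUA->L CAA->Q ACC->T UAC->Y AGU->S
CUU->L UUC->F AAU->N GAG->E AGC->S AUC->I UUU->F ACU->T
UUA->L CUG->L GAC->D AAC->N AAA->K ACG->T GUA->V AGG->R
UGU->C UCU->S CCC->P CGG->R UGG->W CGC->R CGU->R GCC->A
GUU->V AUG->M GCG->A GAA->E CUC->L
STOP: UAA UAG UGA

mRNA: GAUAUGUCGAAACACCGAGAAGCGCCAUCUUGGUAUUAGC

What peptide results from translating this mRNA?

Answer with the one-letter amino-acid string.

start AUG at pos 3
pos 3: AUG -> M; peptide=M
pos 6: UCG -> S; peptide=MS
pos 9: AAA -> K; peptide=MSK
pos 12: CAC -> H; peptide=MSKH
pos 15: CGA -> R; peptide=MSKHR
pos 18: GAA -> E; peptide=MSKHRE
pos 21: GCG -> A; peptide=MSKHREA
pos 24: CCA -> P; peptide=MSKHREAP
pos 27: UCU -> S; peptide=MSKHREAPS
pos 30: UGG -> W; peptide=MSKHREAPSW
pos 33: UAU -> Y; peptide=MSKHREAPSWY
pos 36: UAG -> STOP

Answer: MSKHREAPSWY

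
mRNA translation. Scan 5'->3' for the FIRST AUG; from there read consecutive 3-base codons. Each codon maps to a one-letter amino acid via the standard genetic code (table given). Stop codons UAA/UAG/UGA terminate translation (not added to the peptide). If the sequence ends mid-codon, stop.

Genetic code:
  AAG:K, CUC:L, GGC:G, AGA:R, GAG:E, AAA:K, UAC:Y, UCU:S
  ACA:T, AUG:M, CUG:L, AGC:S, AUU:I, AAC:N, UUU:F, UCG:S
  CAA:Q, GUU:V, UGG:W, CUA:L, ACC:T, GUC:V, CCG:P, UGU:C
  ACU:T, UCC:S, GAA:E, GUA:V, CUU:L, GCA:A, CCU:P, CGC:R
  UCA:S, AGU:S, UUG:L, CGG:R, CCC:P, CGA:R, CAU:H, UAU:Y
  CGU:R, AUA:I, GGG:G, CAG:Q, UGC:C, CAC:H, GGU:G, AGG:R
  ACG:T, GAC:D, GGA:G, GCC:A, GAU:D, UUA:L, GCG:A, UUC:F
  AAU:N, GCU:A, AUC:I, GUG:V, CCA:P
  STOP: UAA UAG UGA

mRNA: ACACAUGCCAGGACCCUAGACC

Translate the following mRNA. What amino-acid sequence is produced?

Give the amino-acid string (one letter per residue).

Answer: MPGP

Derivation:
start AUG at pos 4
pos 4: AUG -> M; peptide=M
pos 7: CCA -> P; peptide=MP
pos 10: GGA -> G; peptide=MPG
pos 13: CCC -> P; peptide=MPGP
pos 16: UAG -> STOP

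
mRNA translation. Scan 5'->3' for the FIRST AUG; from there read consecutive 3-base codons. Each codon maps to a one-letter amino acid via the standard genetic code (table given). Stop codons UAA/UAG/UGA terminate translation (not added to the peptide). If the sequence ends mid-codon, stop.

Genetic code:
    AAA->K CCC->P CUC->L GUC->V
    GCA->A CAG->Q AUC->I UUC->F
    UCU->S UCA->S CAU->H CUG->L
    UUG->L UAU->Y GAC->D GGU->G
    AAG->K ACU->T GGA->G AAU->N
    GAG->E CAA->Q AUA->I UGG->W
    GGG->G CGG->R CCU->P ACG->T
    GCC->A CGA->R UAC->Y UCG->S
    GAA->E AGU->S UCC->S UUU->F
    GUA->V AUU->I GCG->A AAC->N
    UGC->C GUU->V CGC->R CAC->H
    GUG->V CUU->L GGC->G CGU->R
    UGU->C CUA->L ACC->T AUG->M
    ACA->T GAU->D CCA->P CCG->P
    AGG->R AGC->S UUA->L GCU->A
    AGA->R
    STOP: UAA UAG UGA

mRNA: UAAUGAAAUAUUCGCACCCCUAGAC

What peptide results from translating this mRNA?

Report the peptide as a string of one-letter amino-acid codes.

Answer: MKYSHP

Derivation:
start AUG at pos 2
pos 2: AUG -> M; peptide=M
pos 5: AAA -> K; peptide=MK
pos 8: UAU -> Y; peptide=MKY
pos 11: UCG -> S; peptide=MKYS
pos 14: CAC -> H; peptide=MKYSH
pos 17: CCC -> P; peptide=MKYSHP
pos 20: UAG -> STOP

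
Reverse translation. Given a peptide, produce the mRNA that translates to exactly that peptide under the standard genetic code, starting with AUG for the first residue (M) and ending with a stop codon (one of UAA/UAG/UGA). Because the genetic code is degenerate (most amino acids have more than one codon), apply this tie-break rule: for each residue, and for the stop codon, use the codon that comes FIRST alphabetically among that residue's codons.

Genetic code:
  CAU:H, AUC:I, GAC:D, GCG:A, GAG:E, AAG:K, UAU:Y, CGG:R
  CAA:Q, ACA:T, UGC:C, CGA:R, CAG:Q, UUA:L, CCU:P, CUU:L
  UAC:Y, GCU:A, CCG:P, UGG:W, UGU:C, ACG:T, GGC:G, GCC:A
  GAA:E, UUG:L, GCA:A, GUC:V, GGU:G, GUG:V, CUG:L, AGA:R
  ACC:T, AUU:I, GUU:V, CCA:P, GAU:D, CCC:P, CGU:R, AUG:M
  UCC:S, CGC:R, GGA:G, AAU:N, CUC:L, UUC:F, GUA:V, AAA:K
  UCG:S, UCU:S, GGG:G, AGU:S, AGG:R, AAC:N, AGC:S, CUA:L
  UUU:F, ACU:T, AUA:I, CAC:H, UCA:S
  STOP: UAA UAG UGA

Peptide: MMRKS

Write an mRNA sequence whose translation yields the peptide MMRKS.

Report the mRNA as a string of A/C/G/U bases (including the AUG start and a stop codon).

residue 1: M -> AUG (start codon)
residue 2: M -> AUG (only codon)
residue 3: R codons sorted = AGA,AGG,CGA,CGC,CGG,CGU -> pick first = AGA
residue 4: K codons sorted = AAA,AAG -> pick first = AAA
residue 5: S codons sorted = AGC,AGU,UCA,UCC,UCG,UCU -> pick first = AGC
terminator: stop codons sorted = UAA,UAG,UGA -> pick first = UAA

Answer: mRNA: AUGAUGAGAAAAAGCUAA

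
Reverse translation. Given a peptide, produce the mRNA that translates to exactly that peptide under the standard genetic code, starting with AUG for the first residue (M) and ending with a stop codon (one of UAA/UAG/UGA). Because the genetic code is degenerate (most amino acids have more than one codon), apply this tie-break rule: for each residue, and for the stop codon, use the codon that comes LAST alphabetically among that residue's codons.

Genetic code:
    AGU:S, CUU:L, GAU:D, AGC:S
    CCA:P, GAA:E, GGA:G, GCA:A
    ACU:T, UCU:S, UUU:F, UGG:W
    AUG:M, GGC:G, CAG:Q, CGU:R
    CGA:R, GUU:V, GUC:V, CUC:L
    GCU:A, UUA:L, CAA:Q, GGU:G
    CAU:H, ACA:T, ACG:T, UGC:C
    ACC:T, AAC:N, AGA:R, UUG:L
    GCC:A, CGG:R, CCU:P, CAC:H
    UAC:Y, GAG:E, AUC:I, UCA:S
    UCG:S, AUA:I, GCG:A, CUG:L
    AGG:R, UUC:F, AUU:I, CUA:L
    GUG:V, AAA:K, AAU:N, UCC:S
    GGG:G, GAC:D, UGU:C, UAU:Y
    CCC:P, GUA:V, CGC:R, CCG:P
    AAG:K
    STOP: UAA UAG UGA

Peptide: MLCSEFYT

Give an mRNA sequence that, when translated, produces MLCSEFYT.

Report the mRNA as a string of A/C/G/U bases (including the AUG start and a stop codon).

residue 1: M -> AUG (start codon)
residue 2: L codons sorted = CUA,CUC,CUG,CUU,UUA,UUG -> pick last = UUG
residue 3: C codons sorted = UGC,UGU -> pick last = UGU
residue 4: S codons sorted = AGC,AGU,UCA,UCC,UCG,UCU -> pick last = UCU
residue 5: E codons sorted = GAA,GAG -> pick last = GAG
residue 6: F codons sorted = UUC,UUU -> pick last = UUU
residue 7: Y codons sorted = UAC,UAU -> pick last = UAU
residue 8: T codons sorted = ACA,ACC,ACG,ACU -> pick last = ACU
terminator: stop codons sorted = UAA,UAG,UGA -> pick last = UGA

Answer: mRNA: AUGUUGUGUUCUGAGUUUUAUACUUGA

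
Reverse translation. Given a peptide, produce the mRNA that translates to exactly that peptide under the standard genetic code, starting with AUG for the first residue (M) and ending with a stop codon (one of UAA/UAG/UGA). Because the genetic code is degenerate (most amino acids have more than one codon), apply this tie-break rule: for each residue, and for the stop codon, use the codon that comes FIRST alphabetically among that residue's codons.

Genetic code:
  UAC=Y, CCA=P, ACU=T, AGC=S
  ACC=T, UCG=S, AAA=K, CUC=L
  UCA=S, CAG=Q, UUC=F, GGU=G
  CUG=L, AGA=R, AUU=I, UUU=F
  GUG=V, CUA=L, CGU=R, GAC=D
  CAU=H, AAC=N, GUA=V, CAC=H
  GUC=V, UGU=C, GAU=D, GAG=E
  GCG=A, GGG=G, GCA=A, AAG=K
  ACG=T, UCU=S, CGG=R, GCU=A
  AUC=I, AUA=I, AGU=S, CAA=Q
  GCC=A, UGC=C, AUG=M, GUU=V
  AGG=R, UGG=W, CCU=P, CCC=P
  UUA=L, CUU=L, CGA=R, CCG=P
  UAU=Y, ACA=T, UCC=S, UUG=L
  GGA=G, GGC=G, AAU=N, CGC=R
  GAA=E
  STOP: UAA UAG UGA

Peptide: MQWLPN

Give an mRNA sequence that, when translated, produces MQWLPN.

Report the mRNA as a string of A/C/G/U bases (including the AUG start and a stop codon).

residue 1: M -> AUG (start codon)
residue 2: Q codons sorted = CAA,CAG -> pick first = CAA
residue 3: W -> UGG (only codon)
residue 4: L codons sorted = CUA,CUC,CUG,CUU,UUA,UUG -> pick first = CUA
residue 5: P codons sorted = CCA,CCC,CCG,CCU -> pick first = CCA
residue 6: N codons sorted = AAC,AAU -> pick first = AAC
terminator: stop codons sorted = UAA,UAG,UGA -> pick first = UAA

Answer: mRNA: AUGCAAUGGCUACCAAACUAA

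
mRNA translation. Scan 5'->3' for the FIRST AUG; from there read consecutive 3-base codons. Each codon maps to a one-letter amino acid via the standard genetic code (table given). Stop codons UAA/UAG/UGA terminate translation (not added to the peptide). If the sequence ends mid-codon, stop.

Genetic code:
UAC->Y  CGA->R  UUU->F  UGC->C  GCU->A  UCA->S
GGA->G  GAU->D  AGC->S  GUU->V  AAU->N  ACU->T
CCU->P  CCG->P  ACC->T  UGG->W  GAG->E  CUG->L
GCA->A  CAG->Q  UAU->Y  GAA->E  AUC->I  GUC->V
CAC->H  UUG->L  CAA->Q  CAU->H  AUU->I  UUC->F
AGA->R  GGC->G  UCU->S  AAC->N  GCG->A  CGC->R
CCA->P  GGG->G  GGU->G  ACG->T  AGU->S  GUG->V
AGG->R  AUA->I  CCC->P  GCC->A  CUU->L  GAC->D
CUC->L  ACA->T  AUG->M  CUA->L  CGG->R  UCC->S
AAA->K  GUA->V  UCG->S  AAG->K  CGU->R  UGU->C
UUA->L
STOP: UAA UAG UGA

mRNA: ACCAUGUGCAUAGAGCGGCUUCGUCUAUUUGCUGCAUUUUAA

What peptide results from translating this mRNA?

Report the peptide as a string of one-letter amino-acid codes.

Answer: MCIERLRLFAAF

Derivation:
start AUG at pos 3
pos 3: AUG -> M; peptide=M
pos 6: UGC -> C; peptide=MC
pos 9: AUA -> I; peptide=MCI
pos 12: GAG -> E; peptide=MCIE
pos 15: CGG -> R; peptide=MCIER
pos 18: CUU -> L; peptide=MCIERL
pos 21: CGU -> R; peptide=MCIERLR
pos 24: CUA -> L; peptide=MCIERLRL
pos 27: UUU -> F; peptide=MCIERLRLF
pos 30: GCU -> A; peptide=MCIERLRLFA
pos 33: GCA -> A; peptide=MCIERLRLFAA
pos 36: UUU -> F; peptide=MCIERLRLFAAF
pos 39: UAA -> STOP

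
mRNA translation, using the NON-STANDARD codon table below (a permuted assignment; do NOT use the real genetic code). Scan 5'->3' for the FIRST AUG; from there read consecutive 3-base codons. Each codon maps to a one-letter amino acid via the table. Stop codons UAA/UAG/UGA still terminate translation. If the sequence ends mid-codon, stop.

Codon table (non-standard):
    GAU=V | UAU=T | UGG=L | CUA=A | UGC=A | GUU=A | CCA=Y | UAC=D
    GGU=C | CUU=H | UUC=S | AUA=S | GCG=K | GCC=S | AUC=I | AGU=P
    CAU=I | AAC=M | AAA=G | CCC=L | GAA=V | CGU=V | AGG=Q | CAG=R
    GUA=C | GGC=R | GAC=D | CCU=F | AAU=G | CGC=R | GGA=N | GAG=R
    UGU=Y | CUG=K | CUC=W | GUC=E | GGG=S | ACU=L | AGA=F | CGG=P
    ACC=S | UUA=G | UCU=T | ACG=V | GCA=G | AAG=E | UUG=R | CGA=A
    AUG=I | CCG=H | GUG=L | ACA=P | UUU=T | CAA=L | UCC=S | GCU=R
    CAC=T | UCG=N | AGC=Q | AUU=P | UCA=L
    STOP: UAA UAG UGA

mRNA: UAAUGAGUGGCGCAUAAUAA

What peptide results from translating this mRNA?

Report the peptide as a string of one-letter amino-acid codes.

Answer: IPRG

Derivation:
start AUG at pos 2
pos 2: AUG -> I; peptide=I
pos 5: AGU -> P; peptide=IP
pos 8: GGC -> R; peptide=IPR
pos 11: GCA -> G; peptide=IPRG
pos 14: UAA -> STOP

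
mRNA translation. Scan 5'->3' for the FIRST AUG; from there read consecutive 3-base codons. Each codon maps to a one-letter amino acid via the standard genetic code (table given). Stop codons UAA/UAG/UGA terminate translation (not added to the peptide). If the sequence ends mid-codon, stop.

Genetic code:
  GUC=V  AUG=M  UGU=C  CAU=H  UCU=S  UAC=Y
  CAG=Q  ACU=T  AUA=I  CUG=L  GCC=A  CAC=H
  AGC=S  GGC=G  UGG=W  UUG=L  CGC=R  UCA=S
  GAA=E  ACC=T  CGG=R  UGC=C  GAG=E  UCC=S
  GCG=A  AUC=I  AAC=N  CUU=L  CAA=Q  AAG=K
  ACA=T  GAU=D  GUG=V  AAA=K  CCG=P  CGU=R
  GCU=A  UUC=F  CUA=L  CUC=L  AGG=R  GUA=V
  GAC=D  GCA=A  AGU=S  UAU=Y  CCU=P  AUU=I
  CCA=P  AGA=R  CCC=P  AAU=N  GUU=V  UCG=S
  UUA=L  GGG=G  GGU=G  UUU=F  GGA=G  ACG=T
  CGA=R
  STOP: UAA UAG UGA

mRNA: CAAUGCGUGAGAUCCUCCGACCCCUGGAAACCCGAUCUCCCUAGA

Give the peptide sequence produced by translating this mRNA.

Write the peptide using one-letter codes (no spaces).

start AUG at pos 2
pos 2: AUG -> M; peptide=M
pos 5: CGU -> R; peptide=MR
pos 8: GAG -> E; peptide=MRE
pos 11: AUC -> I; peptide=MREI
pos 14: CUC -> L; peptide=MREIL
pos 17: CGA -> R; peptide=MREILR
pos 20: CCC -> P; peptide=MREILRP
pos 23: CUG -> L; peptide=MREILRPL
pos 26: GAA -> E; peptide=MREILRPLE
pos 29: ACC -> T; peptide=MREILRPLET
pos 32: CGA -> R; peptide=MREILRPLETR
pos 35: UCU -> S; peptide=MREILRPLETRS
pos 38: CCC -> P; peptide=MREILRPLETRSP
pos 41: UAG -> STOP

Answer: MREILRPLETRSP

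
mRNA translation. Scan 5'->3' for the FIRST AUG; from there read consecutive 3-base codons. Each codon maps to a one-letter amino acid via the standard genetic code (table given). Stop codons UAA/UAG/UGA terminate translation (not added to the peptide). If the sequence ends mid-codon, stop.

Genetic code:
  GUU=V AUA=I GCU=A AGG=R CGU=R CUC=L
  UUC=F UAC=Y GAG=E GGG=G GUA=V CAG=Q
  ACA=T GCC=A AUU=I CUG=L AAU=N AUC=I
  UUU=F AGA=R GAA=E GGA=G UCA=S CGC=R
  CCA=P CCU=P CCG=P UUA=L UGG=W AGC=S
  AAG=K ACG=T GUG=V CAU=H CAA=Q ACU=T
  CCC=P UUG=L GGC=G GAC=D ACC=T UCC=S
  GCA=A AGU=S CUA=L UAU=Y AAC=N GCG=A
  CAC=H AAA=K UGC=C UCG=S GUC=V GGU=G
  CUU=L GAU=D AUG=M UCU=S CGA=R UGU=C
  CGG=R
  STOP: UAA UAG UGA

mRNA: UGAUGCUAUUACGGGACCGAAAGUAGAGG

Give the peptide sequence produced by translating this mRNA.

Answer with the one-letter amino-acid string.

Answer: MLLRDRK

Derivation:
start AUG at pos 2
pos 2: AUG -> M; peptide=M
pos 5: CUA -> L; peptide=ML
pos 8: UUA -> L; peptide=MLL
pos 11: CGG -> R; peptide=MLLR
pos 14: GAC -> D; peptide=MLLRD
pos 17: CGA -> R; peptide=MLLRDR
pos 20: AAG -> K; peptide=MLLRDRK
pos 23: UAG -> STOP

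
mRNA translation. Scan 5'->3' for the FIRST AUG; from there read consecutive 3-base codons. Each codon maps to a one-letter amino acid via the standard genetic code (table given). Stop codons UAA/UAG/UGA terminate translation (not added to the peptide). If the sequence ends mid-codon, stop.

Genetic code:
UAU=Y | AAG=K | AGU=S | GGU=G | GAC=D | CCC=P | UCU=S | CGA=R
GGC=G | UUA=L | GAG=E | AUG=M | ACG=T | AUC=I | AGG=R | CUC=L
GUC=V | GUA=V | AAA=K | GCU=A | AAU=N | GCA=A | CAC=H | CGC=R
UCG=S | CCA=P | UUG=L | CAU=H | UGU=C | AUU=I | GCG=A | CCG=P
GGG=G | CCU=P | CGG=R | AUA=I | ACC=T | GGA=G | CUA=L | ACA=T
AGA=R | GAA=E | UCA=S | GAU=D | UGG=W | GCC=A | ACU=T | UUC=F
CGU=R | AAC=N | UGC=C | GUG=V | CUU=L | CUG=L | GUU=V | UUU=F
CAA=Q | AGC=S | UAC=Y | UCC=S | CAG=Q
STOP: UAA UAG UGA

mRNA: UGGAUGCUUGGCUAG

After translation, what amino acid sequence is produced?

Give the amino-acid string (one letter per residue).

Answer: MLG

Derivation:
start AUG at pos 3
pos 3: AUG -> M; peptide=M
pos 6: CUU -> L; peptide=ML
pos 9: GGC -> G; peptide=MLG
pos 12: UAG -> STOP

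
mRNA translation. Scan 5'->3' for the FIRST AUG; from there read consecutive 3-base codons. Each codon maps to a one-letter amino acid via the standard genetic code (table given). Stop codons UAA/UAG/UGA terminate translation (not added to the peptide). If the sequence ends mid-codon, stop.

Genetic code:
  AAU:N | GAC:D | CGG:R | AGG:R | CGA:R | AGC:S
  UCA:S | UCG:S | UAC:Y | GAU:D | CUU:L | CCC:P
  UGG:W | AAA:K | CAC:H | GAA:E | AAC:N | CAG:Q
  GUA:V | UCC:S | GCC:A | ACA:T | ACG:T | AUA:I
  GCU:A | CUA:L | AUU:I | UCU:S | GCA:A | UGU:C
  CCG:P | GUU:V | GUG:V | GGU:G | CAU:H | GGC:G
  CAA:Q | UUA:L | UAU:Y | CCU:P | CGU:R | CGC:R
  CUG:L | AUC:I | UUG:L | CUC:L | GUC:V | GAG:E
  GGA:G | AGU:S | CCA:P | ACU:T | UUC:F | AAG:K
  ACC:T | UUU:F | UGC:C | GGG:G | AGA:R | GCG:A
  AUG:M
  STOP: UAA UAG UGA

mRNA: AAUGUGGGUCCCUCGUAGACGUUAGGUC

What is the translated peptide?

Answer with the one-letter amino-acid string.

Answer: MWVPRRR

Derivation:
start AUG at pos 1
pos 1: AUG -> M; peptide=M
pos 4: UGG -> W; peptide=MW
pos 7: GUC -> V; peptide=MWV
pos 10: CCU -> P; peptide=MWVP
pos 13: CGU -> R; peptide=MWVPR
pos 16: AGA -> R; peptide=MWVPRR
pos 19: CGU -> R; peptide=MWVPRRR
pos 22: UAG -> STOP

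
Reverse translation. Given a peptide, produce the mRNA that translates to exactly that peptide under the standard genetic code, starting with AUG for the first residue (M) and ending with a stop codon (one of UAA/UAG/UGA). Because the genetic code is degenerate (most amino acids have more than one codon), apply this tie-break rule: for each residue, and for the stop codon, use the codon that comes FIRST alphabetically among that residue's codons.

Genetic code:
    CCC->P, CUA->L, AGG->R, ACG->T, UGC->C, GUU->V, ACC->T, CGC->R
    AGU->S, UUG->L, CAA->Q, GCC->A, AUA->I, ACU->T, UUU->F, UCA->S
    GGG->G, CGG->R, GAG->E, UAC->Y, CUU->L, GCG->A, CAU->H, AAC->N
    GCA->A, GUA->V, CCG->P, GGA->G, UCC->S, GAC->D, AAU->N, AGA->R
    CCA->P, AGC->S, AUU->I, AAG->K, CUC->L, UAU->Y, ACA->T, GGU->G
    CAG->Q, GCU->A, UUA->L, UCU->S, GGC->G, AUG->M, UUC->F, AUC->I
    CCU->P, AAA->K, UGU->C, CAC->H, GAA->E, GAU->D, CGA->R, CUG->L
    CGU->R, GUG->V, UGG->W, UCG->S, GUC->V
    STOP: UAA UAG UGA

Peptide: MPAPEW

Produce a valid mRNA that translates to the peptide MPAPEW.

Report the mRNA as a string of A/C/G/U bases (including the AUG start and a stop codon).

Answer: mRNA: AUGCCAGCACCAGAAUGGUAA

Derivation:
residue 1: M -> AUG (start codon)
residue 2: P codons sorted = CCA,CCC,CCG,CCU -> pick first = CCA
residue 3: A codons sorted = GCA,GCC,GCG,GCU -> pick first = GCA
residue 4: P codons sorted = CCA,CCC,CCG,CCU -> pick first = CCA
residue 5: E codons sorted = GAA,GAG -> pick first = GAA
residue 6: W -> UGG (only codon)
terminator: stop codons sorted = UAA,UAG,UGA -> pick first = UAA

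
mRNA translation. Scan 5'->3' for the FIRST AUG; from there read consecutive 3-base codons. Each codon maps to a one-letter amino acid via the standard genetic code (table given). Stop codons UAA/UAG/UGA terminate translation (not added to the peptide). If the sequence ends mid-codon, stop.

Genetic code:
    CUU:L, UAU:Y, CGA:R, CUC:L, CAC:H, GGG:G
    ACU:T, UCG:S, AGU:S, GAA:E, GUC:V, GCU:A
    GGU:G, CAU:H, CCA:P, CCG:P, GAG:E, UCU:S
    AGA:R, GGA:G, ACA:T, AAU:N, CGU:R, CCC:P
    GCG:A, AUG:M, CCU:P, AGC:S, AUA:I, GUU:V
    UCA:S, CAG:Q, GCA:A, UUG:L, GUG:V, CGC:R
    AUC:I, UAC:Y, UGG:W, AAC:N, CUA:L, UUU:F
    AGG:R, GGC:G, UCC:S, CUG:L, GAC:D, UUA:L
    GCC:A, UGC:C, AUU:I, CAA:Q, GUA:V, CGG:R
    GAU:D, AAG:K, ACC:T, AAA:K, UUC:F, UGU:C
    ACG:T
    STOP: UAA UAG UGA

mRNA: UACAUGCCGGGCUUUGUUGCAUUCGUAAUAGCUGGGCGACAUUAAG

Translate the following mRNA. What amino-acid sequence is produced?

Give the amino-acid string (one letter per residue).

start AUG at pos 3
pos 3: AUG -> M; peptide=M
pos 6: CCG -> P; peptide=MP
pos 9: GGC -> G; peptide=MPG
pos 12: UUU -> F; peptide=MPGF
pos 15: GUU -> V; peptide=MPGFV
pos 18: GCA -> A; peptide=MPGFVA
pos 21: UUC -> F; peptide=MPGFVAF
pos 24: GUA -> V; peptide=MPGFVAFV
pos 27: AUA -> I; peptide=MPGFVAFVI
pos 30: GCU -> A; peptide=MPGFVAFVIA
pos 33: GGG -> G; peptide=MPGFVAFVIAG
pos 36: CGA -> R; peptide=MPGFVAFVIAGR
pos 39: CAU -> H; peptide=MPGFVAFVIAGRH
pos 42: UAA -> STOP

Answer: MPGFVAFVIAGRH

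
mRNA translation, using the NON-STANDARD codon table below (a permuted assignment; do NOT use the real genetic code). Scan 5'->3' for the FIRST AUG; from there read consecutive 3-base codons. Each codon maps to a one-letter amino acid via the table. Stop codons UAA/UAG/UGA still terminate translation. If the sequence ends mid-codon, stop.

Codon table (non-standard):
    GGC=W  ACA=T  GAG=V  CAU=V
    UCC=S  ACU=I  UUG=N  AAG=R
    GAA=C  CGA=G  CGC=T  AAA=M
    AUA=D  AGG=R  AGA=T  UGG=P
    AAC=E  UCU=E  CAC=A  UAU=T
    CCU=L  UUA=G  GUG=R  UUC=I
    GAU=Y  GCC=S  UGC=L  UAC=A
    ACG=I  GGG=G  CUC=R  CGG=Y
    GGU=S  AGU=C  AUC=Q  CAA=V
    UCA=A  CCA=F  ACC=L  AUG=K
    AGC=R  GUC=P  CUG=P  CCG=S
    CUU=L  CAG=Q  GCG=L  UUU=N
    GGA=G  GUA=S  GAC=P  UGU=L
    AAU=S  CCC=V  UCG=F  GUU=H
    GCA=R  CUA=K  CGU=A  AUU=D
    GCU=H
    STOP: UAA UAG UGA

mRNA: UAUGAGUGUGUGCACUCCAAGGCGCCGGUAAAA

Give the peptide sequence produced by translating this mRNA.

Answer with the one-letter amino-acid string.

Answer: KCRLIFRTY

Derivation:
start AUG at pos 1
pos 1: AUG -> K; peptide=K
pos 4: AGU -> C; peptide=KC
pos 7: GUG -> R; peptide=KCR
pos 10: UGC -> L; peptide=KCRL
pos 13: ACU -> I; peptide=KCRLI
pos 16: CCA -> F; peptide=KCRLIF
pos 19: AGG -> R; peptide=KCRLIFR
pos 22: CGC -> T; peptide=KCRLIFRT
pos 25: CGG -> Y; peptide=KCRLIFRTY
pos 28: UAA -> STOP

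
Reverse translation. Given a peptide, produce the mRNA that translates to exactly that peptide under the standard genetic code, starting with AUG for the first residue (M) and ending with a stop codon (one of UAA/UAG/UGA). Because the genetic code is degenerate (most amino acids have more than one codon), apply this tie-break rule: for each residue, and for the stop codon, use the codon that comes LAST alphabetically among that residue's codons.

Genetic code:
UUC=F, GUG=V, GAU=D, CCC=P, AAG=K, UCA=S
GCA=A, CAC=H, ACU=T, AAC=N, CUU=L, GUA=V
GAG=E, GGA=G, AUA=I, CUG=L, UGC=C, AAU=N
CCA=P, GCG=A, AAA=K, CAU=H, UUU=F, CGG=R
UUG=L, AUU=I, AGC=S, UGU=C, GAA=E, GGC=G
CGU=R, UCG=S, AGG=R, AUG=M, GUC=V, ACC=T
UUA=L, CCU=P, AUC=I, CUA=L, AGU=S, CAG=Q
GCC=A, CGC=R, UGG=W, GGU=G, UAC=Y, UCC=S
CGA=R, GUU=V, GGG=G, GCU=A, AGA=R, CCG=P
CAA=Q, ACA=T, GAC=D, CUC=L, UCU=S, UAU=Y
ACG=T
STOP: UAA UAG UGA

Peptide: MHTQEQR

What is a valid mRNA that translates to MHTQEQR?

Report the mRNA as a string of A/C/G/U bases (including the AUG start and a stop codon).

Answer: mRNA: AUGCAUACUCAGGAGCAGCGUUGA

Derivation:
residue 1: M -> AUG (start codon)
residue 2: H codons sorted = CAC,CAU -> pick last = CAU
residue 3: T codons sorted = ACA,ACC,ACG,ACU -> pick last = ACU
residue 4: Q codons sorted = CAA,CAG -> pick last = CAG
residue 5: E codons sorted = GAA,GAG -> pick last = GAG
residue 6: Q codons sorted = CAA,CAG -> pick last = CAG
residue 7: R codons sorted = AGA,AGG,CGA,CGC,CGG,CGU -> pick last = CGU
terminator: stop codons sorted = UAA,UAG,UGA -> pick last = UGA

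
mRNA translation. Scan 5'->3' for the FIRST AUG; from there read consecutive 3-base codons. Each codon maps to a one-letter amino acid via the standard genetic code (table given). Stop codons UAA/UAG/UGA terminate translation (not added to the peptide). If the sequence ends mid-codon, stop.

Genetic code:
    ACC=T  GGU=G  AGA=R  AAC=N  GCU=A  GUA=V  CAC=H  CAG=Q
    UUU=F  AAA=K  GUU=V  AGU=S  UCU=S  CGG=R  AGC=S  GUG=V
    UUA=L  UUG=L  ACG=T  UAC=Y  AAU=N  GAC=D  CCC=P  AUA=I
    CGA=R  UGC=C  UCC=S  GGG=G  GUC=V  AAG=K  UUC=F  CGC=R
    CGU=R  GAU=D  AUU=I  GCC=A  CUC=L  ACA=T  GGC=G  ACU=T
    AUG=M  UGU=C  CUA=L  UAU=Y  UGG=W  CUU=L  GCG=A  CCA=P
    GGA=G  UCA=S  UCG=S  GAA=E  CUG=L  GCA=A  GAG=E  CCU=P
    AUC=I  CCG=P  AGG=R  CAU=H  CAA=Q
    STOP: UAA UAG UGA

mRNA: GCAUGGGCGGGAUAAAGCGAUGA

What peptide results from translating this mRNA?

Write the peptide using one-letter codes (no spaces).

Answer: MGGIKR

Derivation:
start AUG at pos 2
pos 2: AUG -> M; peptide=M
pos 5: GGC -> G; peptide=MG
pos 8: GGG -> G; peptide=MGG
pos 11: AUA -> I; peptide=MGGI
pos 14: AAG -> K; peptide=MGGIK
pos 17: CGA -> R; peptide=MGGIKR
pos 20: UGA -> STOP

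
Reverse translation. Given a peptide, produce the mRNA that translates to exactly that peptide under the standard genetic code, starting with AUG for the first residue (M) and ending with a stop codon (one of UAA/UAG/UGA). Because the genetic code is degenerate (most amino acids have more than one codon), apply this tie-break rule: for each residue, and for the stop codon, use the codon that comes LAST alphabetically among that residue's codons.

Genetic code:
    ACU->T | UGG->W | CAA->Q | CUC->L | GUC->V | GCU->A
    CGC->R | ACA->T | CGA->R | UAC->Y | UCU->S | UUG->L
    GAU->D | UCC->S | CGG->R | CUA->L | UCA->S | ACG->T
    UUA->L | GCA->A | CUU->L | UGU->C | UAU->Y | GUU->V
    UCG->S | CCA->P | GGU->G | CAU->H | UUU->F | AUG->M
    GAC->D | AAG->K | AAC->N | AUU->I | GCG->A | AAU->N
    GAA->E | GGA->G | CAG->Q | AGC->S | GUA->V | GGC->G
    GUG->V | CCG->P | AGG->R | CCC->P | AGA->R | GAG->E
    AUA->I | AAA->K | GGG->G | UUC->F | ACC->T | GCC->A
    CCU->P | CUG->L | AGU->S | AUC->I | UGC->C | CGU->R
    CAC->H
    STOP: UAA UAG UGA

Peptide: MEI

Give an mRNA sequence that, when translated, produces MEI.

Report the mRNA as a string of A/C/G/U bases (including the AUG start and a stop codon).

Answer: mRNA: AUGGAGAUUUGA

Derivation:
residue 1: M -> AUG (start codon)
residue 2: E codons sorted = GAA,GAG -> pick last = GAG
residue 3: I codons sorted = AUA,AUC,AUU -> pick last = AUU
terminator: stop codons sorted = UAA,UAG,UGA -> pick last = UGA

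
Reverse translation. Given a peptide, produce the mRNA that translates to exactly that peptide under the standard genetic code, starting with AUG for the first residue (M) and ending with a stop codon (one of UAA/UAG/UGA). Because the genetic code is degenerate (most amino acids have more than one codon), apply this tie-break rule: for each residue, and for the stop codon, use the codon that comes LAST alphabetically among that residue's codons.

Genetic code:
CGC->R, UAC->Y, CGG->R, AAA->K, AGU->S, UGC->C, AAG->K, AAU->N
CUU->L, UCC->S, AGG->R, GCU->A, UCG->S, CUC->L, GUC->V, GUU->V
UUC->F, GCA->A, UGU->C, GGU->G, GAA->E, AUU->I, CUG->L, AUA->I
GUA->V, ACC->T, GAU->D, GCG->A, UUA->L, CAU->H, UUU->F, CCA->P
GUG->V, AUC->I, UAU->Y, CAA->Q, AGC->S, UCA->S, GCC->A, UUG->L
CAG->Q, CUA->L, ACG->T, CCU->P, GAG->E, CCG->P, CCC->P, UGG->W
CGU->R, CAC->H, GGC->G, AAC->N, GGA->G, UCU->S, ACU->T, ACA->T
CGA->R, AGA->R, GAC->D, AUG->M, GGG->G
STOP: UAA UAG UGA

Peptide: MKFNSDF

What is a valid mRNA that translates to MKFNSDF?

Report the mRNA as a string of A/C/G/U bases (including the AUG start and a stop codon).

Answer: mRNA: AUGAAGUUUAAUUCUGAUUUUUGA

Derivation:
residue 1: M -> AUG (start codon)
residue 2: K codons sorted = AAA,AAG -> pick last = AAG
residue 3: F codons sorted = UUC,UUU -> pick last = UUU
residue 4: N codons sorted = AAC,AAU -> pick last = AAU
residue 5: S codons sorted = AGC,AGU,UCA,UCC,UCG,UCU -> pick last = UCU
residue 6: D codons sorted = GAC,GAU -> pick last = GAU
residue 7: F codons sorted = UUC,UUU -> pick last = UUU
terminator: stop codons sorted = UAA,UAG,UGA -> pick last = UGA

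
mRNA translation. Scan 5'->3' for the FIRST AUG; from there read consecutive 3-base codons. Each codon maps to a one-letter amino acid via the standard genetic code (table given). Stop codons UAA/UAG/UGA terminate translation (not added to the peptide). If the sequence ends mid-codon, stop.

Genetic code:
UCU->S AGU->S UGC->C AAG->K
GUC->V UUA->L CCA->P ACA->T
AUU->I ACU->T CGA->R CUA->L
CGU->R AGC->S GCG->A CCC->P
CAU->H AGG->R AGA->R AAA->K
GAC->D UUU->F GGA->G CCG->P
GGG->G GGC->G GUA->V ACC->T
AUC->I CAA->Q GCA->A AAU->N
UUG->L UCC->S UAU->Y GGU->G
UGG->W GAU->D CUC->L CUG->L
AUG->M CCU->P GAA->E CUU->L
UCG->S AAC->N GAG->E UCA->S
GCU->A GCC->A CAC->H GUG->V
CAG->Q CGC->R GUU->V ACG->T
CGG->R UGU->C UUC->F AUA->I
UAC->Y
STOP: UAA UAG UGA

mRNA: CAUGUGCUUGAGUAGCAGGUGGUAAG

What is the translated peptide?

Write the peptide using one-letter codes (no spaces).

start AUG at pos 1
pos 1: AUG -> M; peptide=M
pos 4: UGC -> C; peptide=MC
pos 7: UUG -> L; peptide=MCL
pos 10: AGU -> S; peptide=MCLS
pos 13: AGC -> S; peptide=MCLSS
pos 16: AGG -> R; peptide=MCLSSR
pos 19: UGG -> W; peptide=MCLSSRW
pos 22: UAA -> STOP

Answer: MCLSSRW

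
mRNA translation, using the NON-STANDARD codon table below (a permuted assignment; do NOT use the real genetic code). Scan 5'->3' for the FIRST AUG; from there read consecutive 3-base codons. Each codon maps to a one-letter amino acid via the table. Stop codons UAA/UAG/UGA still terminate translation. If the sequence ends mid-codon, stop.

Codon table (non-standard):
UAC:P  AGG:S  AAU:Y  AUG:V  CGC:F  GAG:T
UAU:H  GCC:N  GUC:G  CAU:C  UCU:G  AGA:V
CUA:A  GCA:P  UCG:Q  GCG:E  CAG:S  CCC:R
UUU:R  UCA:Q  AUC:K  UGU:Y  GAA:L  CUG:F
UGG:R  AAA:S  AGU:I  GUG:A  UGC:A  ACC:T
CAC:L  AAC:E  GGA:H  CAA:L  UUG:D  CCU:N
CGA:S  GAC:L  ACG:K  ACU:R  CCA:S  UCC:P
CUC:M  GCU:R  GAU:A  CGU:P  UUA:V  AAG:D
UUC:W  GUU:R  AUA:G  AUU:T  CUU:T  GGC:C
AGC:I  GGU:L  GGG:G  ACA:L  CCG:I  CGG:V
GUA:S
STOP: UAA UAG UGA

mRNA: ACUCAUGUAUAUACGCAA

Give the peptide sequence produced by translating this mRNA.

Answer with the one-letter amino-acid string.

start AUG at pos 4
pos 4: AUG -> V; peptide=V
pos 7: UAU -> H; peptide=VH
pos 10: AUA -> G; peptide=VHG
pos 13: CGC -> F; peptide=VHGF
pos 16: only 2 nt remain (<3), stop (end of mRNA)

Answer: VHGF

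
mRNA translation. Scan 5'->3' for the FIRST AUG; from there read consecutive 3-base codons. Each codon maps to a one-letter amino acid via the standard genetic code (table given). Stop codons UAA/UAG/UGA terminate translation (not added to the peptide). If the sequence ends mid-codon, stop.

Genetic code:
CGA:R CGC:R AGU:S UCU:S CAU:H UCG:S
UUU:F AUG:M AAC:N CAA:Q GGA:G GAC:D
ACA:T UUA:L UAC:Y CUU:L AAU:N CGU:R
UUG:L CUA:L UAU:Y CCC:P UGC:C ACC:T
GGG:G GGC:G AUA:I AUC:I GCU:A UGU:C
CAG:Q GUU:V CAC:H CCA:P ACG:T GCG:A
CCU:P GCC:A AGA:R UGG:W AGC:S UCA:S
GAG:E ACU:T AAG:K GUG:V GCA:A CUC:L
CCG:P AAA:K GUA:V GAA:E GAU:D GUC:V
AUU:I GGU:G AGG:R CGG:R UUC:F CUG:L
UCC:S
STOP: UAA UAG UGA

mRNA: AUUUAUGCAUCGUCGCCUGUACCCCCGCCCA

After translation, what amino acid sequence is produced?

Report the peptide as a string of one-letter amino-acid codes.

Answer: MHRRLYPRP

Derivation:
start AUG at pos 4
pos 4: AUG -> M; peptide=M
pos 7: CAU -> H; peptide=MH
pos 10: CGU -> R; peptide=MHR
pos 13: CGC -> R; peptide=MHRR
pos 16: CUG -> L; peptide=MHRRL
pos 19: UAC -> Y; peptide=MHRRLY
pos 22: CCC -> P; peptide=MHRRLYP
pos 25: CGC -> R; peptide=MHRRLYPR
pos 28: CCA -> P; peptide=MHRRLYPRP
pos 31: only 0 nt remain (<3), stop (end of mRNA)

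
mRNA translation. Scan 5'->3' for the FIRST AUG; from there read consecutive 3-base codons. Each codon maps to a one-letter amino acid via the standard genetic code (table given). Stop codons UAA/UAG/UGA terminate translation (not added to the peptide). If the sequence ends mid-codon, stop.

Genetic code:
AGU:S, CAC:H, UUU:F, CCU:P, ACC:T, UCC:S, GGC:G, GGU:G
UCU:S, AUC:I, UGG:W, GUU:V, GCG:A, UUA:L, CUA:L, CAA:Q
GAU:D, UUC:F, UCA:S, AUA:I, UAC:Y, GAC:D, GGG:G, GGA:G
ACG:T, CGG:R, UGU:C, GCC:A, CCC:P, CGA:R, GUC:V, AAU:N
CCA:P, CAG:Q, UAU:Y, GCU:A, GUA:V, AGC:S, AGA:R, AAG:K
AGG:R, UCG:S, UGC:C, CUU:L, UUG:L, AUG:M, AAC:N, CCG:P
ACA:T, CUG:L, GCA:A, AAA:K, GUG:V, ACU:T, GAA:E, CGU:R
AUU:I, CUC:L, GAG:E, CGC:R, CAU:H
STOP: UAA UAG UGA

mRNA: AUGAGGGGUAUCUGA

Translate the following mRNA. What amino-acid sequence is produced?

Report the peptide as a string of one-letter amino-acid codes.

Answer: MRGI

Derivation:
start AUG at pos 0
pos 0: AUG -> M; peptide=M
pos 3: AGG -> R; peptide=MR
pos 6: GGU -> G; peptide=MRG
pos 9: AUC -> I; peptide=MRGI
pos 12: UGA -> STOP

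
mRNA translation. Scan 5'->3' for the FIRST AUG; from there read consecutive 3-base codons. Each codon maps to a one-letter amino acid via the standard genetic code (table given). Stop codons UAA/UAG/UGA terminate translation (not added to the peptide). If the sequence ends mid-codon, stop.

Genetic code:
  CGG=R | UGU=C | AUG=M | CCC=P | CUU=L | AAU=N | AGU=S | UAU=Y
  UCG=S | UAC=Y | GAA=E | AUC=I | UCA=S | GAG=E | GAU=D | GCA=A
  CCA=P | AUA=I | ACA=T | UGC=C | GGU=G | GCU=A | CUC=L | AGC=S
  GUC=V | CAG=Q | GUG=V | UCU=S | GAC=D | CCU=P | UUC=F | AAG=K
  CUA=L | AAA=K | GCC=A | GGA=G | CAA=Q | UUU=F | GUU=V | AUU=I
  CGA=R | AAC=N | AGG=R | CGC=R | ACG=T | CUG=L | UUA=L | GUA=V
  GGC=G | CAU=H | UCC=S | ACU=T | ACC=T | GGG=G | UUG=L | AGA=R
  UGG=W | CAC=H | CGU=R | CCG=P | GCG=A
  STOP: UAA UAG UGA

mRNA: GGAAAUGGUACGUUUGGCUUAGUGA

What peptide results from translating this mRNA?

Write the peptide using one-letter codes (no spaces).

start AUG at pos 4
pos 4: AUG -> M; peptide=M
pos 7: GUA -> V; peptide=MV
pos 10: CGU -> R; peptide=MVR
pos 13: UUG -> L; peptide=MVRL
pos 16: GCU -> A; peptide=MVRLA
pos 19: UAG -> STOP

Answer: MVRLA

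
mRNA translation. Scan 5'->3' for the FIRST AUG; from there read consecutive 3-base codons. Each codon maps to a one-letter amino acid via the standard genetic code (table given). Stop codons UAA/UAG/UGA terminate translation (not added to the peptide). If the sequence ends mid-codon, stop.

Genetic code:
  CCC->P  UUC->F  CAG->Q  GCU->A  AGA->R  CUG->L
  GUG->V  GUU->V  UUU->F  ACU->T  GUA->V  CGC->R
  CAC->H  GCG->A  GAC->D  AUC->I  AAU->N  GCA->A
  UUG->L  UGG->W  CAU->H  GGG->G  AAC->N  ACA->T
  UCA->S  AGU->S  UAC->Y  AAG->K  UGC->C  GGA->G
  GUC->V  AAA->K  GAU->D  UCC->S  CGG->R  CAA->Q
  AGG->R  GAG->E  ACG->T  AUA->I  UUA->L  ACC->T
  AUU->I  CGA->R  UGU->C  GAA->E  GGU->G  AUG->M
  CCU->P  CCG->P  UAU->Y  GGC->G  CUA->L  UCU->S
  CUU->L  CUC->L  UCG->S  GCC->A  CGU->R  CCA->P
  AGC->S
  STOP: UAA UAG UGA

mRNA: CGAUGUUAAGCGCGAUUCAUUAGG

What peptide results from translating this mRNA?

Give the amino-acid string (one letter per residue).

start AUG at pos 2
pos 2: AUG -> M; peptide=M
pos 5: UUA -> L; peptide=ML
pos 8: AGC -> S; peptide=MLS
pos 11: GCG -> A; peptide=MLSA
pos 14: AUU -> I; peptide=MLSAI
pos 17: CAU -> H; peptide=MLSAIH
pos 20: UAG -> STOP

Answer: MLSAIH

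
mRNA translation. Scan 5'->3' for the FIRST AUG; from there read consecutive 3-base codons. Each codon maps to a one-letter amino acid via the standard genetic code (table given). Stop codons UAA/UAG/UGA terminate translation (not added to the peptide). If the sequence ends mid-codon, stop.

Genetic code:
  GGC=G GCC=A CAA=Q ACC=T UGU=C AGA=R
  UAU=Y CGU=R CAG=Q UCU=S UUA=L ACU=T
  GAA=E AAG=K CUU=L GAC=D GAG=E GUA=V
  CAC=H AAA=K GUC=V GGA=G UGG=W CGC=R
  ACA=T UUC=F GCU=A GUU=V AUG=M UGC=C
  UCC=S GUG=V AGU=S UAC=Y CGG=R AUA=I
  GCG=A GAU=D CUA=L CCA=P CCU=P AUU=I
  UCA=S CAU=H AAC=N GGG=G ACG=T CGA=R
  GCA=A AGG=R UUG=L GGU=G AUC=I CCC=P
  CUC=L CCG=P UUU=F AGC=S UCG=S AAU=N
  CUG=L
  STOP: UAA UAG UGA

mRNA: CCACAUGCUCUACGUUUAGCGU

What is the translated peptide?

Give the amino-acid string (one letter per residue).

start AUG at pos 4
pos 4: AUG -> M; peptide=M
pos 7: CUC -> L; peptide=ML
pos 10: UAC -> Y; peptide=MLY
pos 13: GUU -> V; peptide=MLYV
pos 16: UAG -> STOP

Answer: MLYV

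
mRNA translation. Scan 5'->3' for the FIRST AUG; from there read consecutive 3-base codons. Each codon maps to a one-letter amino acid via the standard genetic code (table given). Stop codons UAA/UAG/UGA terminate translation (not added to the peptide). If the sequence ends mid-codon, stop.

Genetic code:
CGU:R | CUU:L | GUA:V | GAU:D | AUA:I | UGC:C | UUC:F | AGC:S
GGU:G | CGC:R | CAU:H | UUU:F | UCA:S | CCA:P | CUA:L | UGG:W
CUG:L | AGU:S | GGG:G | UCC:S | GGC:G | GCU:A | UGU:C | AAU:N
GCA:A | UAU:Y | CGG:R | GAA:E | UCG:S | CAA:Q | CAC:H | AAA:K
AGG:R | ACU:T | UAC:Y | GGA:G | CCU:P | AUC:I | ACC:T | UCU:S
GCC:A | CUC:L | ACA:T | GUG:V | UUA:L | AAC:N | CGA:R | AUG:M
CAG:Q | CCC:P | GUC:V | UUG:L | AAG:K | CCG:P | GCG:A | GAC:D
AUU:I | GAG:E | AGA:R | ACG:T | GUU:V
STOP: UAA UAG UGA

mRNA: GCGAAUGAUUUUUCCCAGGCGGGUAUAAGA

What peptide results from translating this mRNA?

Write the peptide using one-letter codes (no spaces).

Answer: MIFPRRV

Derivation:
start AUG at pos 4
pos 4: AUG -> M; peptide=M
pos 7: AUU -> I; peptide=MI
pos 10: UUU -> F; peptide=MIF
pos 13: CCC -> P; peptide=MIFP
pos 16: AGG -> R; peptide=MIFPR
pos 19: CGG -> R; peptide=MIFPRR
pos 22: GUA -> V; peptide=MIFPRRV
pos 25: UAA -> STOP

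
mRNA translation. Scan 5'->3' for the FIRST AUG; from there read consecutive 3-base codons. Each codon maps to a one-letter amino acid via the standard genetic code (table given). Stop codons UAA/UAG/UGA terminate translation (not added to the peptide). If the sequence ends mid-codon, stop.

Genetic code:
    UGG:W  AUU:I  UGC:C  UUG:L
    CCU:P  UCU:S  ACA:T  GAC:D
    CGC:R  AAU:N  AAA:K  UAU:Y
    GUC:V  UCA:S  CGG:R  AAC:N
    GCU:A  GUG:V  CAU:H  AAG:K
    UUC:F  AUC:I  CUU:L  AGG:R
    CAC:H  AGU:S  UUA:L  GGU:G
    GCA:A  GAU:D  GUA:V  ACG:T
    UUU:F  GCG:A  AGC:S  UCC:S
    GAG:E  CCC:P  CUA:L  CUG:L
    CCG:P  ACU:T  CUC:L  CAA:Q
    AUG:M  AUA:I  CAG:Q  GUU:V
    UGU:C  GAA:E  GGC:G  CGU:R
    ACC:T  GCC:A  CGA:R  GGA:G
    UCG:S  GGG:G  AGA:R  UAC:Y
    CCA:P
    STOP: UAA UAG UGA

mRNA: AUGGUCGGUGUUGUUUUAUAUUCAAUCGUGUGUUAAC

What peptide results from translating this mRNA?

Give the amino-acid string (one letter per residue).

start AUG at pos 0
pos 0: AUG -> M; peptide=M
pos 3: GUC -> V; peptide=MV
pos 6: GGU -> G; peptide=MVG
pos 9: GUU -> V; peptide=MVGV
pos 12: GUU -> V; peptide=MVGVV
pos 15: UUA -> L; peptide=MVGVVL
pos 18: UAU -> Y; peptide=MVGVVLY
pos 21: UCA -> S; peptide=MVGVVLYS
pos 24: AUC -> I; peptide=MVGVVLYSI
pos 27: GUG -> V; peptide=MVGVVLYSIV
pos 30: UGU -> C; peptide=MVGVVLYSIVC
pos 33: UAA -> STOP

Answer: MVGVVLYSIVC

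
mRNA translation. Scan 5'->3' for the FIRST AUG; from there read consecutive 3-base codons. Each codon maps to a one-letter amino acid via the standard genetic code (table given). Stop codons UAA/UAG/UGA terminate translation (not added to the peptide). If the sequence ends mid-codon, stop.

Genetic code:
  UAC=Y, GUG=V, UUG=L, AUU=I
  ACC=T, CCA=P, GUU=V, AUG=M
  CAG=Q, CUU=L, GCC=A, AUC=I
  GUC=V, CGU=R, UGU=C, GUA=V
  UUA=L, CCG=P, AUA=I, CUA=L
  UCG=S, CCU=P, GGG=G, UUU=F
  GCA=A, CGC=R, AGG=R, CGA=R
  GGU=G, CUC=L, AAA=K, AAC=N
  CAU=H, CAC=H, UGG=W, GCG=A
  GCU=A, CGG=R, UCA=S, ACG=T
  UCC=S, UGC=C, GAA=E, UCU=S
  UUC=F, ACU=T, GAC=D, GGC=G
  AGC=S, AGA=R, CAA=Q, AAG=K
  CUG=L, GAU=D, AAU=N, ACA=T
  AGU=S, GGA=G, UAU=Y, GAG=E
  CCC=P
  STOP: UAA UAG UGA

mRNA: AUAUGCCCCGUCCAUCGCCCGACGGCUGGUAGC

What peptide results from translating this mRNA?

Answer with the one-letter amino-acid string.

start AUG at pos 2
pos 2: AUG -> M; peptide=M
pos 5: CCC -> P; peptide=MP
pos 8: CGU -> R; peptide=MPR
pos 11: CCA -> P; peptide=MPRP
pos 14: UCG -> S; peptide=MPRPS
pos 17: CCC -> P; peptide=MPRPSP
pos 20: GAC -> D; peptide=MPRPSPD
pos 23: GGC -> G; peptide=MPRPSPDG
pos 26: UGG -> W; peptide=MPRPSPDGW
pos 29: UAG -> STOP

Answer: MPRPSPDGW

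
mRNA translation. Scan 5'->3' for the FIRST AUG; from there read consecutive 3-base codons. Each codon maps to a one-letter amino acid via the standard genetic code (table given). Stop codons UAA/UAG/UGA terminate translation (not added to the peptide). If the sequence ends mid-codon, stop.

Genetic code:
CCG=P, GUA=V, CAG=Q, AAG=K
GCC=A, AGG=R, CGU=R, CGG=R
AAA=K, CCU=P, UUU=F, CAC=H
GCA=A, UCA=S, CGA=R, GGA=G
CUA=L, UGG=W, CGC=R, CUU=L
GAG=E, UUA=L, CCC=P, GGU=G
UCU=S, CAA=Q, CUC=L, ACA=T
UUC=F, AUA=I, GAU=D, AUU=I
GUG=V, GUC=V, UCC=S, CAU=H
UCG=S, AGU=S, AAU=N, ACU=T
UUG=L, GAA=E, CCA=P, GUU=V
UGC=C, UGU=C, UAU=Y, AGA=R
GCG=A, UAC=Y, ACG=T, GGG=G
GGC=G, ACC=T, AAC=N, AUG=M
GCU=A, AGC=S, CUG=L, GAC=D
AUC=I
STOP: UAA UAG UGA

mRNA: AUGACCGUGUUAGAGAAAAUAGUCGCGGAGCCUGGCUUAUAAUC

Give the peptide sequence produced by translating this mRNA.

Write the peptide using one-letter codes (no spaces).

Answer: MTVLEKIVAEPGL

Derivation:
start AUG at pos 0
pos 0: AUG -> M; peptide=M
pos 3: ACC -> T; peptide=MT
pos 6: GUG -> V; peptide=MTV
pos 9: UUA -> L; peptide=MTVL
pos 12: GAG -> E; peptide=MTVLE
pos 15: AAA -> K; peptide=MTVLEK
pos 18: AUA -> I; peptide=MTVLEKI
pos 21: GUC -> V; peptide=MTVLEKIV
pos 24: GCG -> A; peptide=MTVLEKIVA
pos 27: GAG -> E; peptide=MTVLEKIVAE
pos 30: CCU -> P; peptide=MTVLEKIVAEP
pos 33: GGC -> G; peptide=MTVLEKIVAEPG
pos 36: UUA -> L; peptide=MTVLEKIVAEPGL
pos 39: UAA -> STOP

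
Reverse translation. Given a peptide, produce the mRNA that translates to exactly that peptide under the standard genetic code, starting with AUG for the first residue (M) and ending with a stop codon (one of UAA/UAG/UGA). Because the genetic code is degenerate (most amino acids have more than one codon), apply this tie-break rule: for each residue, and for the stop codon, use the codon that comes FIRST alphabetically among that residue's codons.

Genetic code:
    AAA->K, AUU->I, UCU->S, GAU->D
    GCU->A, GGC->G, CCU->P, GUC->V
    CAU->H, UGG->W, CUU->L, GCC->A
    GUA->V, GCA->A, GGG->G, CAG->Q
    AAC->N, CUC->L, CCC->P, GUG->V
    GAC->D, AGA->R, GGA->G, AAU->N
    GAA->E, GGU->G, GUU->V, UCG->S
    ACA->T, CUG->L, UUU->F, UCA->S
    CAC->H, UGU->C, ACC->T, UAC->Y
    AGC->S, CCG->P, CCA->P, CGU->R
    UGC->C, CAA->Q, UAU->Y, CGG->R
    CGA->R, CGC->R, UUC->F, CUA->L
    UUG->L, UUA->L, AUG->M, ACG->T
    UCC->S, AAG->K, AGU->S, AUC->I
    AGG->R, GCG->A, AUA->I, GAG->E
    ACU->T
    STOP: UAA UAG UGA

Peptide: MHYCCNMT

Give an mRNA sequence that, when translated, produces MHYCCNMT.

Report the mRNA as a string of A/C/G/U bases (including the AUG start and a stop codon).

residue 1: M -> AUG (start codon)
residue 2: H codons sorted = CAC,CAU -> pick first = CAC
residue 3: Y codons sorted = UAC,UAU -> pick first = UAC
residue 4: C codons sorted = UGC,UGU -> pick first = UGC
residue 5: C codons sorted = UGC,UGU -> pick first = UGC
residue 6: N codons sorted = AAC,AAU -> pick first = AAC
residue 7: M -> AUG (only codon)
residue 8: T codons sorted = ACA,ACC,ACG,ACU -> pick first = ACA
terminator: stop codons sorted = UAA,UAG,UGA -> pick first = UAA

Answer: mRNA: AUGCACUACUGCUGCAACAUGACAUAA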